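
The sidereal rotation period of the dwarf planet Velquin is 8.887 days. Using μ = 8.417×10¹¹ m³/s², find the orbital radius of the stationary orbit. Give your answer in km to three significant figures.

T = 8.887 days = 7.678×10⁵ s.
A synchronous orbit has period T, so by Kepler's third law a = (μT²/4π²)^(1/3).
μT²/4π² = 8.417×10¹¹ × (7.678×10⁵)² / 39.48 = 1.257×10²² m³.
a = 2.325×10⁷ m = 23251 km.

r_sync ≈ 23300 km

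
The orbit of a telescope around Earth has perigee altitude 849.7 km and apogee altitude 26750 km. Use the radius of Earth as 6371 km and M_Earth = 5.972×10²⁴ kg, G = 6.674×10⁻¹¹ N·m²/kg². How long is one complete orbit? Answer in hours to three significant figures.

μ = GM = 6.674×10⁻¹¹ × 5.972×10²⁴ = 3.986×10¹⁴ m³/s².
r_p = 6371 + 849.7 = 7220.7 km = 7.2207×10⁶ m.
r_a = 6371 + 26750 = 33121 km = 3.3121×10⁷ m.
Semi-major axis a = (r_p + r_a)/2 = (7220.7 + 33121)/2 = 20171 km = 2.017×10⁷ m.
By Kepler's third law T = 2π√(a³/μ) = 2π × 4.538×10³ = 2.851×10⁴ s.
= 7.920 hours.

T ≈ 7.92 hours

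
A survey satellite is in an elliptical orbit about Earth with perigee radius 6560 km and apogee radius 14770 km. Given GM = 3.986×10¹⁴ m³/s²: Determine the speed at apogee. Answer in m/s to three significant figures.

v ≈ 4070 m/s

Semi-major axis a = (r_p + r_a)/2 = 10665 km = 1.066×10⁷ m.
Vis-viva: v² = μ(2/r − 1/a) = 3.986×10¹⁴ × (1.354×10⁻⁷ − 9.376×10⁻⁸) = 1.660×10⁷ m²/s².
v = 4074 m/s.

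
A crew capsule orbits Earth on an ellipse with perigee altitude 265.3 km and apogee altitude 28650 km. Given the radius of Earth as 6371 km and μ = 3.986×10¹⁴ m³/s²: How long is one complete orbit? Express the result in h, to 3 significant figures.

r_p = 6371 + 265.3 = 6636.3 km = 6.6363×10⁶ m.
r_a = 6371 + 28650 = 35021 km = 3.5021×10⁷ m.
Semi-major axis a = (r_p + r_a)/2 = (6636.3 + 35021)/2 = 20829 km = 2.083×10⁷ m.
By Kepler's third law T = 2π√(a³/μ) = 2π × 4.761×10³ = 2.992×10⁴ s.
= 8.310 h.

T ≈ 8.31 h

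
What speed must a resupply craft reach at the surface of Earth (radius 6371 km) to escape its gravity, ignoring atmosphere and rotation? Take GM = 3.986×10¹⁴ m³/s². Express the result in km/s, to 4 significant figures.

r = R = 6.371×10⁶ m.
Escape speed v_esc = √(2μ/r) = √(2 × 3.986×10¹⁴ / 6.371×10⁶) = √(1.251×10⁸) = 11190 m/s.
= 11.19 km/s.

v_esc ≈ 11.19 km/s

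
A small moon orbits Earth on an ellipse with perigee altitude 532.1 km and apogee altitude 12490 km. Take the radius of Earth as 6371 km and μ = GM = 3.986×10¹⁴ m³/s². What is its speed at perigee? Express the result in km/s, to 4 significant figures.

r_p = 6371 + 532.1 = 6903.1 km = 6.9031×10⁶ m.
r_a = 6371 + 12490 = 18861 km = 1.8861×10⁷ m.
Semi-major axis a = (r_p + r_a)/2 = 12882 km = 1.288×10⁷ m.
Vis-viva: v² = μ(2/r − 1/a) = 3.986×10¹⁴ × (2.897×10⁻⁷ − 7.763×10⁻⁸) = 8.454×10⁷ m²/s².
v = 9195 m/s = 9.195 km/s.

v ≈ 9.195 km/s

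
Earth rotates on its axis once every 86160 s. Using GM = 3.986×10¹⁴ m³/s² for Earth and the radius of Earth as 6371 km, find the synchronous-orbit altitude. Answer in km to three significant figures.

A synchronous orbit has period T, so by Kepler's third law a = (μT²/4π²)^(1/3).
μT²/4π² = 3.986×10¹⁴ × (8.616×10⁴)² / 39.48 = 7.495×10²² m³.
a = 4.216×10⁷ m = 42163 km.
Altitude h = a − R = 42163 − 6371 = 35792 km.

h_sync ≈ 35800 km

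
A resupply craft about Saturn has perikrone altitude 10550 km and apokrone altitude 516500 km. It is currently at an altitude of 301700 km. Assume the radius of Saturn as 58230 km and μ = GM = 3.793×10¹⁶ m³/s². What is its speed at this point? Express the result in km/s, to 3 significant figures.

v ≈ 9.64 km/s

r_p = 58230 + 10550 = 68780 km = 6.8780×10⁷ m.
r_a = 58230 + 516500 = 574730 km = 5.7473×10⁸ m.
r = 58230 + 301700 = 3.5993×10⁵ km = 3.599×10⁸ m.
Semi-major axis a = (r_p + r_a)/2 = 3.2176×10⁵ km = 3.218×10⁸ m.
Vis-viva: v² = μ(2/r − 1/a) = 3.793×10¹⁶ × (5.557×10⁻⁹ − 3.108×10⁻⁹) = 9.288×10⁷ m²/s².
v = 9637 m/s = 9.637 km/s.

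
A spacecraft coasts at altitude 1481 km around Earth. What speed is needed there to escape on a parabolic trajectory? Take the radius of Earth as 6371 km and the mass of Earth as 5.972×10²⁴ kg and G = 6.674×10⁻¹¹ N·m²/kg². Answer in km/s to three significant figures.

μ = GM = 6.674×10⁻¹¹ × 5.972×10²⁴ = 3.986×10¹⁴ m³/s².
r = 6371 + 1481 = 7852.0 km = 7.8520×10⁶ m.
Escape speed v_esc = √(2μ/r) = √(2 × 3.986×10¹⁴ / 7.852×10⁶) = √(1.015×10⁸) = 10080 m/s.
= 10.08 km/s.

v_esc ≈ 10.1 km/s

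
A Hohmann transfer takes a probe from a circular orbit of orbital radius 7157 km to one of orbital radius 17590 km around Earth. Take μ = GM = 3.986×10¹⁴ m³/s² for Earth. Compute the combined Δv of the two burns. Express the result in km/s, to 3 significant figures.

r₁ = 7157 km = 7.157×10⁶ m.
r₂ = 17590 km = 1.759×10⁷ m.
Transfer ellipse a_t = (r₁ + r₂)/2 = 1.237×10⁷ m.
At r₁: circular v_c1 = √(μ/r₁) = 7463 m/s; transfer-perigee v_p = √[μ(2/r₁ − 1/a_t)] = 8898 m/s.
Δv₁ = v_p − v_c1 = 1435 m/s.
At r₂: circular v_c2 = √(μ/r₂) = 4760 m/s; transfer-apogee v_a = √[μ(2/r₂ − 1/a_t)] = 3620 m/s.
Δv₂ = v_c2 − v_a = 1140 m/s.
Total Δv = Δv₁ + Δv₂ = 2575 m/s = 2.575 km/s.

Δv_total ≈ 2.58 km/s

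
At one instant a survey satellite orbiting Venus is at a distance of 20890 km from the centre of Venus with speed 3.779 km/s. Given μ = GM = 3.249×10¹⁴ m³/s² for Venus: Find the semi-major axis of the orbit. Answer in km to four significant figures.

a ≈ 19310 km

r = 2.089×10⁷ m.
Vis-viva rearranged: 1/a = 2/r − v²/μ = 9.574×10⁻⁸ − 4.395×10⁻⁸ = 5.179×10⁻⁸ m⁻¹.
a = 1.931×10⁷ m = 19311 km.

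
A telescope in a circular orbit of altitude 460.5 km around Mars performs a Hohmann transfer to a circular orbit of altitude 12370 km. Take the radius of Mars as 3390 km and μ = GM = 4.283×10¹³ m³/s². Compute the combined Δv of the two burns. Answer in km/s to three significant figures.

Δv_total ≈ 1.51 km/s

r₁ = 3390 + 460.5 = 3850.5 km = 3.8505×10⁶ m.
r₂ = 3390 + 12370 = 15760 km = 1.5760×10⁷ m.
Transfer ellipse a_t = (r₁ + r₂)/2 = 9.805×10⁶ m.
At r₁: circular v_c1 = √(μ/r₁) = 3335 m/s; transfer-periapsis v_p = √[μ(2/r₁ − 1/a_t)] = 4228 m/s.
Δv₁ = v_p − v_c1 = 893.1 m/s.
At r₂: circular v_c2 = √(μ/r₂) = 1649 m/s; transfer-apoapsis v_a = √[μ(2/r₂ − 1/a_t)] = 1033 m/s.
Δv₂ = v_c2 − v_a = 615.5 m/s.
Total Δv = Δv₁ + Δv₂ = 1509 m/s = 1.509 km/s.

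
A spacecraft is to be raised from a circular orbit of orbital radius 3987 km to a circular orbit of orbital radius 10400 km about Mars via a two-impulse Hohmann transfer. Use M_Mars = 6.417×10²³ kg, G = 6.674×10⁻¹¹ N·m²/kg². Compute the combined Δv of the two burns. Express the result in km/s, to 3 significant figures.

Δv_total ≈ 1.18 km/s

μ = GM = 6.674×10⁻¹¹ × 6.417×10²³ = 4.283×10¹³ m³/s².
r₁ = 3987 km = 3.987×10⁶ m.
r₂ = 10400 km = 1.040×10⁷ m.
Transfer ellipse a_t = (r₁ + r₂)/2 = 7.194×10⁶ m.
At r₁: circular v_c1 = √(μ/r₁) = 3277 m/s; transfer-periapsis v_p = √[μ(2/r₁ − 1/a_t)] = 3941 m/s.
Δv₁ = v_p − v_c1 = 663.3 m/s.
At r₂: circular v_c2 = √(μ/r₂) = 2029 m/s; transfer-apoapsis v_a = √[μ(2/r₂ − 1/a_t)] = 1511 m/s.
Δv₂ = v_c2 − v_a = 518.5 m/s.
Total Δv = Δv₁ + Δv₂ = 1182 m/s = 1.182 km/s.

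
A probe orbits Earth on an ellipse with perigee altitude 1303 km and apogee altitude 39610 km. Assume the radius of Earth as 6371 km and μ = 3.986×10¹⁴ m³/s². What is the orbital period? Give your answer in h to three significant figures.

r_p = 6371 + 1303 = 7674.0 km = 7.6740×10⁶ m.
r_a = 6371 + 39610 = 45981 km = 4.5981×10⁷ m.
Semi-major axis a = (r_p + r_a)/2 = (7674.0 + 45981)/2 = 26828 km = 2.683×10⁷ m.
By Kepler's third law T = 2π√(a³/μ) = 2π × 6.960×10³ = 4.373×10⁴ s.
= 12.15 h.

T ≈ 12.1 h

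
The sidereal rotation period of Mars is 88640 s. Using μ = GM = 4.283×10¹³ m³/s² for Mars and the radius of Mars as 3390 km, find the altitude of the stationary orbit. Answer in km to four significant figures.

A synchronous orbit has period T, so by Kepler's third law a = (μT²/4π²)^(1/3).
μT²/4π² = 4.283×10¹³ × (8.864×10⁴)² / 39.48 = 8.524×10²¹ m³.
a = 2.043×10⁷ m = 20428 km.
Altitude h = a − R = 20428 − 3390 = 17038 km.

h_sync ≈ 17040 km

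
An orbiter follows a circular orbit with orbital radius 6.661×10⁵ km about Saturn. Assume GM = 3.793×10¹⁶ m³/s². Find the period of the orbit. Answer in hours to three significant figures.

r = 6.661×10⁵ km = 6.661×10⁸ m.
Kepler's third law: T = 2π√(r³/μ) = 2π√((6.661×10⁸)³ / 3.793×10¹⁶).
r³/μ = 7.792×10⁹ s², so T = 2π × 8.827×10⁴ = 5.546×10⁵ s.
Converting: 5.546×10⁵ s ÷ 3600 = 154.1 hours.

T ≈ 154 hours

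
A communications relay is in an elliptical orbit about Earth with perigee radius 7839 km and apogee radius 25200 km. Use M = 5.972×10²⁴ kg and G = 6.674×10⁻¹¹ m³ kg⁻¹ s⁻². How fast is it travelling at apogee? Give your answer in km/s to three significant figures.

v ≈ 2.74 km/s

μ = GM = 6.674×10⁻¹¹ × 5.972×10²⁴ = 3.986×10¹⁴ m³/s².
Semi-major axis a = (r_p + r_a)/2 = 16520 km = 1.652×10⁷ m.
Vis-viva: v² = μ(2/r − 1/a) = 3.986×10¹⁴ × (7.937×10⁻⁸ − 6.053×10⁻⁸) = 7.505×10⁶ m²/s².
v = 2740 m/s = 2.740 km/s.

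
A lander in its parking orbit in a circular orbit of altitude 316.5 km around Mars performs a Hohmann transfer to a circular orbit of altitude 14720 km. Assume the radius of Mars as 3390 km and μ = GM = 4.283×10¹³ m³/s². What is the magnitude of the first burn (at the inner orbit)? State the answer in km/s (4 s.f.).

r₁ = 3390 + 316.5 = 3706.5 km = 3.7065×10⁶ m.
r₂ = 3390 + 14720 = 18110 km = 1.8110×10⁷ m.
Transfer ellipse a_t = (r₁ + r₂)/2 = 1.091×10⁷ m.
At r₁: circular v_c1 = √(μ/r₁) = 3399 m/s; transfer-periapsis v_p = √[μ(2/r₁ − 1/a_t)] = 4380 m/s.
Δv₁ = v_p − v_c1 = 980.7 m/s.
= 0.9807 km/s.

Δv ≈ 0.9807 km/s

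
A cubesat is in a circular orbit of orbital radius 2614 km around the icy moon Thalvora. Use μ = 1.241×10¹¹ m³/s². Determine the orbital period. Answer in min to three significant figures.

r = 2614 km = 2.614×10⁶ m.
Kepler's third law: T = 2π√(r³/μ) = 2π√((2.614×10⁶)³ / 1.241×10¹¹).
r³/μ = 1.439×10⁸ s², so T = 2π × 1.200×10⁴ = 7.538×10⁴ s.
Converting: 7.538×10⁴ s ÷ 60.00 = 1256 min.

T ≈ 1260 min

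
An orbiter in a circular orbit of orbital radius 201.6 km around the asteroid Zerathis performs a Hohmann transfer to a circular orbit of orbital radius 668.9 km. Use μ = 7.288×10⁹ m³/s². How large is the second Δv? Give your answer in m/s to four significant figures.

Δv ≈ 33.34 m/s

r₁ = 201.6 km = 2.016×10⁵ m.
r₂ = 668.9 km = 6.689×10⁵ m.
Transfer ellipse a_t = (r₁ + r₂)/2 = 4.352×10⁵ m.
At r₁: circular v_c1 = √(μ/r₁) = 190.1 m/s; transfer-periapsis v_p = √[μ(2/r₁ − 1/a_t)] = 235.7 m/s.
At r₂: circular v_c2 = √(μ/r₂) = 104.4 m/s; transfer-apoapsis v_a = √[μ(2/r₂ − 1/a_t)] = 71.04 m/s.
Δv₂ = v_c2 − v_a = 33.34 m/s.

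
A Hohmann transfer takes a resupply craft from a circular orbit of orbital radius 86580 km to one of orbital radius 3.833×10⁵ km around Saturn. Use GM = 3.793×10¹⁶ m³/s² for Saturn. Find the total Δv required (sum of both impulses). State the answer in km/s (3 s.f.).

r₁ = 86580 km = 8.658×10⁷ m.
r₂ = 3.833×10⁵ km = 3.833×10⁸ m.
Transfer ellipse a_t = (r₁ + r₂)/2 = 2.349×10⁸ m.
At r₁: circular v_c1 = √(μ/r₁) = 20930 m/s; transfer-perikrone v_p = √[μ(2/r₁ − 1/a_t)] = 26730 m/s.
Δv₁ = v_p − v_c1 = 5804 m/s.
At r₂: circular v_c2 = √(μ/r₂) = 9948 m/s; transfer-apokrone v_a = √[μ(2/r₂ − 1/a_t)] = 6039 m/s.
Δv₂ = v_c2 − v_a = 3909 m/s.
Total Δv = Δv₁ + Δv₂ = 9713 m/s = 9.713 km/s.

Δv_total ≈ 9.71 km/s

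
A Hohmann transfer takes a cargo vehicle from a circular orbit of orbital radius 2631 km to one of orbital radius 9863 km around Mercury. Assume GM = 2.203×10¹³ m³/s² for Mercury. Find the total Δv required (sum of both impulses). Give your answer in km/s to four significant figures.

r₁ = 2631 km = 2.631×10⁶ m.
r₂ = 9863 km = 9.863×10⁶ m.
Transfer ellipse a_t = (r₁ + r₂)/2 = 6.247×10⁶ m.
At r₁: circular v_c1 = √(μ/r₁) = 2894 m/s; transfer-periherm v_p = √[μ(2/r₁ − 1/a_t)] = 3636 m/s.
Δv₁ = v_p − v_c1 = 742.3 m/s.
At r₂: circular v_c2 = √(μ/r₂) = 1495 m/s; transfer-apoherm v_a = √[μ(2/r₂ − 1/a_t)] = 969.9 m/s.
Δv₂ = v_c2 − v_a = 524.6 m/s.
Total Δv = Δv₁ + Δv₂ = 1267 m/s = 1.267 km/s.

Δv_total ≈ 1.267 km/s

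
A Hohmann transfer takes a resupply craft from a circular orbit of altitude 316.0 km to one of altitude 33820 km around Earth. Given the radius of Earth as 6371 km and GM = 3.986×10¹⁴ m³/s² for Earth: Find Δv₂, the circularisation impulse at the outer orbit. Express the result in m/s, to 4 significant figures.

r₁ = 6371 + 316.0 = 6687.0 km = 6.6870×10⁶ m.
r₂ = 6371 + 33820 = 40191 km = 4.0191×10⁷ m.
Transfer ellipse a_t = (r₁ + r₂)/2 = 2.344×10⁷ m.
At r₁: circular v_c1 = √(μ/r₁) = 7721 m/s; transfer-perigee v_p = √[μ(2/r₁ − 1/a_t)] = 10110 m/s.
At r₂: circular v_c2 = √(μ/r₂) = 3149 m/s; transfer-apogee v_a = √[μ(2/r₂ − 1/a_t)] = 1682 m/s.
Δv₂ = v_c2 − v_a = 1467 m/s.

Δv ≈ 1467 m/s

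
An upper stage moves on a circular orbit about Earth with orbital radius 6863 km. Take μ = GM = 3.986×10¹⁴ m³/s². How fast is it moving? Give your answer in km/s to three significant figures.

r = 6863 km = 6.863×10⁶ m.
For a circular orbit v = √(μ/r) = √(3.986×10¹⁴ / 6.863×10⁶) = √(5.808×10⁷) = 7621 m/s.
That is 7.621 km/s.

v ≈ 7.62 km/s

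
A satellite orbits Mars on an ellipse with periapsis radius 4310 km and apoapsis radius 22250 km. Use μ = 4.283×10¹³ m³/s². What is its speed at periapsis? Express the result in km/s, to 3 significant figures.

v ≈ 4.08 km/s

Semi-major axis a = (r_p + r_a)/2 = 13280 km = 1.328×10⁷ m.
Vis-viva: v² = μ(2/r − 1/a) = 4.283×10¹³ × (4.640×10⁻⁷ − 7.530×10⁻⁸) = 1.665×10⁷ m²/s².
v = 4080 m/s = 4.080 km/s.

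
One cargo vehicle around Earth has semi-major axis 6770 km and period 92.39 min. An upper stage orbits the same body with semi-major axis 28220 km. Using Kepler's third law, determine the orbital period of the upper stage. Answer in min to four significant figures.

Kepler's third law: T² ∝ a³, so T₂ = T₁ (a₂/a₁)^(3/2).
a₂/a₁ = 4.168, (a₂/a₁)^(3/2) = 8.510.
T₂ = 92.39 × 8.510 = 786.3 min.

T₂ ≈ 786.3 min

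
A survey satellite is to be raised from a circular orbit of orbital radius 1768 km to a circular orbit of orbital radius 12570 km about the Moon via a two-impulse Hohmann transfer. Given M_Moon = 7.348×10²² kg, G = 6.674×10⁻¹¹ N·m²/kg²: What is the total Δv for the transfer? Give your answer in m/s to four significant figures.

Δv_total ≈ 854.3 m/s

μ = GM = 6.674×10⁻¹¹ × 7.348×10²² = 4.904×10¹² m³/s².
r₁ = 1768 km = 1.768×10⁶ m.
r₂ = 12570 km = 1.257×10⁷ m.
Transfer ellipse a_t = (r₁ + r₂)/2 = 7.169×10⁶ m.
At r₁: circular v_c1 = √(μ/r₁) = 1665 m/s; transfer-perilune v_p = √[μ(2/r₁ − 1/a_t)] = 2205 m/s.
Δv₁ = v_p − v_c1 = 539.9 m/s.
At r₂: circular v_c2 = √(μ/r₂) = 624.6 m/s; transfer-apolune v_a = √[μ(2/r₂ − 1/a_t)] = 310.2 m/s.
Δv₂ = v_c2 − v_a = 314.4 m/s.
Total Δv = Δv₁ + Δv₂ = 854.3 m/s.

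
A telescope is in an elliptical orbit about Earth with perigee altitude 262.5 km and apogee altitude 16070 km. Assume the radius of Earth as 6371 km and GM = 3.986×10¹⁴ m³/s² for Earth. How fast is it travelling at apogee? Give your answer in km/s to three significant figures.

r_p = 6371 + 262.5 = 6633.5 km = 6.6335×10⁶ m.
r_a = 6371 + 16070 = 22441 km = 2.2441×10⁷ m.
Semi-major axis a = (r_p + r_a)/2 = 14537 km = 1.454×10⁷ m.
Vis-viva: v² = μ(2/r − 1/a) = 3.986×10¹⁴ × (8.912×10⁻⁸ − 6.879×10⁻⁸) = 8.105×10⁶ m²/s².
v = 2847 m/s = 2.847 km/s.

v ≈ 2.85 km/s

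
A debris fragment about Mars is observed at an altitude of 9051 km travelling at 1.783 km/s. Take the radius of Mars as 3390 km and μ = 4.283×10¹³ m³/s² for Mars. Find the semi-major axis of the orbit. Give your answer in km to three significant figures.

a ≈ 11600 km

r = 3390 + 9051 = 12441 km = 1.244×10⁷ m.
Specific orbital energy ε = v²/2 − μ/r = (1783)²/2 − 4.283×10¹³/1.244×10⁷ = -1.853×10⁶ J/kg.
Since ε = −μ/(2a), a = −μ/(2ε) = 1.156×10⁷ m = 11556 km.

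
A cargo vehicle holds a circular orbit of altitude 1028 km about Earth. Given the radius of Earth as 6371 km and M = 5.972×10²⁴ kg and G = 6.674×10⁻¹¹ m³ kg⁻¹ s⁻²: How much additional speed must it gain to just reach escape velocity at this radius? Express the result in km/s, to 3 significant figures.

Δv ≈ 3.04 km/s

μ = GM = 6.674×10⁻¹¹ × 5.972×10²⁴ = 3.986×10¹⁴ m³/s².
r = 6371 + 1028 = 7399.0 km = 7.3990×10⁶ m.
Circular speed v_c = √(μ/r) = 7340 m/s.
Escape speed v_esc = √(2μ/r) = √2 × v_c = 10380 m/s.
Δv = v_esc − v_c = 3040 m/s = 3.040 km/s.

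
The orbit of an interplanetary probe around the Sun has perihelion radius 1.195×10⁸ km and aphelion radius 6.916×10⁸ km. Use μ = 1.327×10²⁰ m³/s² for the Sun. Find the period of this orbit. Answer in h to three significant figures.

Semi-major axis a = (r_p + r_a)/2 = (1.1950×10⁸ + 6.9160×10⁸)/2 = 4.0555×10⁸ km = 4.056×10¹¹ m.
By Kepler's third law T = 2π√(a³/μ) = 2π × 2.242×10⁷ = 1.409×10⁸ s.
= 39130 h.

T ≈ 39100 h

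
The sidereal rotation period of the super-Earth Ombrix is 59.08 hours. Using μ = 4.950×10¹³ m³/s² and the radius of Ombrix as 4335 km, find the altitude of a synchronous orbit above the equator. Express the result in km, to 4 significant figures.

h_sync ≈ 34090 km

T = 59.08 hours = 2.127×10⁵ s.
A synchronous orbit has period T, so by Kepler's third law a = (μT²/4π²)^(1/3).
μT²/4π² = 4.950×10¹³ × (2.127×10⁵)² / 39.48 = 5.672×10²² m³.
a = 3.842×10⁷ m = 38422 km.
Altitude h = a − R = 38422 − 4335 = 34087 km.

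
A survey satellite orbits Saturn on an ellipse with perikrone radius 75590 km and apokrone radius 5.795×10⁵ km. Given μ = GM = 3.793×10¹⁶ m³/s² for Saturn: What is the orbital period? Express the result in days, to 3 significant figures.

Semi-major axis a = (r_p + r_a)/2 = (75590 + 5.7950×10⁵)/2 = 3.2754×10⁵ km = 3.275×10⁸ m.
By Kepler's third law T = 2π√(a³/μ) = 2π × 3.044×10⁴ = 1.912×10⁵ s.
= 2.214 days.

T ≈ 2.21 days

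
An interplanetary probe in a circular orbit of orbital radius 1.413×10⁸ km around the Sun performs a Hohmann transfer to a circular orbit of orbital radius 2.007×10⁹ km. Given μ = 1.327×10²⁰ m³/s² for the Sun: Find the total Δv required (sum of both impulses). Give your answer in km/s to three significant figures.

r₁ = 1.413×10⁸ km = 1.413×10¹¹ m.
r₂ = 2.007×10⁹ km = 2.007×10¹² m.
Transfer ellipse a_t = (r₁ + r₂)/2 = 1.074×10¹² m.
At r₁: circular v_c1 = √(μ/r₁) = 30650 m/s; transfer-perihelion v_p = √[μ(2/r₁ − 1/a_t)] = 41890 m/s.
Δv₁ = v_p − v_c1 = 11240 m/s.
At r₂: circular v_c2 = √(μ/r₂) = 8131 m/s; transfer-aphelion v_a = √[μ(2/r₂ − 1/a_t)] = 2949 m/s.
Δv₂ = v_c2 − v_a = 5182 m/s.
Total Δv = Δv₁ + Δv₂ = 16430 m/s = 16.43 km/s.

Δv_total ≈ 16.4 km/s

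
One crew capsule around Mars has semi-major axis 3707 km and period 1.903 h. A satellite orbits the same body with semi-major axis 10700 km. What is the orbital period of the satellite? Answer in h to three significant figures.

T₂ ≈ 9.33 h

Kepler's third law: T² ∝ a³, so T₂ = T₁ (a₂/a₁)^(3/2).
a₂/a₁ = 2.886, (a₂/a₁)^(3/2) = 4.904.
T₂ = 1.903 × 4.904 = 9.332 h.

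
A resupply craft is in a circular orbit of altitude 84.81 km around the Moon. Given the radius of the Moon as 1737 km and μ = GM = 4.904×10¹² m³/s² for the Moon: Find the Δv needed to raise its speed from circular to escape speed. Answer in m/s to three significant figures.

Δv ≈ 680 m/s

r = 1737 + 84.81 = 1821.8 km = 1.8218×10⁶ m.
Circular speed v_c = √(μ/r) = 1641 m/s.
Escape speed v_esc = √(2μ/r) = √2 × v_c = 2320 m/s.
Δv = v_esc − v_c = 679.6 m/s.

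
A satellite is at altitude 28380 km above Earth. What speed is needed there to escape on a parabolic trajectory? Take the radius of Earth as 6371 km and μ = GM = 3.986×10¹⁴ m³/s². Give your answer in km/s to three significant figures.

r = 6371 + 28380 = 34751 km = 3.4751×10⁷ m.
Escape speed v_esc = √(2μ/r) = √(2 × 3.986×10¹⁴ / 3.475×10⁷) = √(2.294×10⁷) = 4790 m/s.
= 4.790 km/s.

v_esc ≈ 4.79 km/s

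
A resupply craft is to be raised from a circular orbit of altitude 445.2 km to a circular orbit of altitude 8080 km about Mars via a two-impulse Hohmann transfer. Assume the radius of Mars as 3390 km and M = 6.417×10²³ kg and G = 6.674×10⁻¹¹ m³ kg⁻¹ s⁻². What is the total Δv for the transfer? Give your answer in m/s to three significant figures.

Δv_total ≈ 1310 m/s

μ = GM = 6.674×10⁻¹¹ × 6.417×10²³ = 4.283×10¹³ m³/s².
r₁ = 3390 + 445.2 = 3835.2 km = 3.8352×10⁶ m.
r₂ = 3390 + 8080 = 11470 km = 1.1470×10⁷ m.
Transfer ellipse a_t = (r₁ + r₂)/2 = 7.653×10⁶ m.
At r₁: circular v_c1 = √(μ/r₁) = 3342 m/s; transfer-periapsis v_p = √[μ(2/r₁ − 1/a_t)] = 4091 m/s.
Δv₁ = v_p − v_c1 = 749.4 m/s.
At r₂: circular v_c2 = √(μ/r₂) = 1932 m/s; transfer-apoapsis v_a = √[μ(2/r₂ − 1/a_t)] = 1368 m/s.
Δv₂ = v_c2 − v_a = 564.4 m/s.
Total Δv = Δv₁ + Δv₂ = 1314 m/s.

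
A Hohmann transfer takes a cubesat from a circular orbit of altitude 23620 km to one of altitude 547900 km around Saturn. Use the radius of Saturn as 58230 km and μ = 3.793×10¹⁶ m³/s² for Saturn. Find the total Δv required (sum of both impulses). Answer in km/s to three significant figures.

Δv_total ≈ 11.1 km/s

r₁ = 58230 + 23620 = 81850 km = 8.1850×10⁷ m.
r₂ = 58230 + 547900 = 606130 km = 6.0613×10⁸ m.
Transfer ellipse a_t = (r₁ + r₂)/2 = 3.440×10⁸ m.
At r₁: circular v_c1 = √(μ/r₁) = 21530 m/s; transfer-perikrone v_p = √[μ(2/r₁ − 1/a_t)] = 28580 m/s.
Δv₁ = v_p − v_c1 = 7048 m/s.
At r₂: circular v_c2 = √(μ/r₂) = 7911 m/s; transfer-apokrone v_a = √[μ(2/r₂ − 1/a_t)] = 3859 m/s.
Δv₂ = v_c2 − v_a = 4052 m/s.
Total Δv = Δv₁ + Δv₂ = 11100 m/s = 11.10 km/s.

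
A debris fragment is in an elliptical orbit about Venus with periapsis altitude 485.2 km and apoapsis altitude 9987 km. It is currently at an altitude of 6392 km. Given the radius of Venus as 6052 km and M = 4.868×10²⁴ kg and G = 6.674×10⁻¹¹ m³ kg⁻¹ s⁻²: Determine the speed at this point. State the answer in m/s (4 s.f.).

μ = GM = 6.674×10⁻¹¹ × 4.868×10²⁴ = 3.249×10¹⁴ m³/s².
r_p = 6052 + 485.2 = 6537.2 km = 6.5372×10⁶ m.
r_a = 6052 + 9987 = 16039 km = 1.6039×10⁷ m.
r = 6052 + 6392 = 12444 km = 1.244×10⁷ m.
Semi-major axis a = (r_p + r_a)/2 = 11288 km = 1.129×10⁷ m.
Vis-viva: v² = μ(2/r − 1/a) = 3.249×10¹⁴ × (1.607×10⁻⁷ − 8.859×10⁻⁸) = 2.343×10⁷ m²/s².
v = 4841 m/s.

v ≈ 4841 m/s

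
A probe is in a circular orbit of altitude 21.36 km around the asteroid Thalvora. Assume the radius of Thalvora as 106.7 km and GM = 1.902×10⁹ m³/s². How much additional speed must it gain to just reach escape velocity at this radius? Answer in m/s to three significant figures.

Δv ≈ 50.5 m/s

r = 106.7 + 21.36 = 128.06 km = 1.2806×10⁵ m.
Circular speed v_c = √(μ/r) = 121.9 m/s.
Escape speed v_esc = √(2μ/r) = √2 × v_c = 172.4 m/s.
Δv = v_esc − v_c = 50.48 m/s.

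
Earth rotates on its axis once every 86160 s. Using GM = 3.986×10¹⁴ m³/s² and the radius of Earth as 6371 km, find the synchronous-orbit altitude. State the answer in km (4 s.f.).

A synchronous orbit has period T, so by Kepler's third law a = (μT²/4π²)^(1/3).
μT²/4π² = 3.986×10¹⁴ × (8.616×10⁴)² / 39.48 = 7.495×10²² m³.
a = 4.216×10⁷ m = 42163 km.
Altitude h = a − R = 42163 − 6371 = 35792 km.

h_sync ≈ 35790 km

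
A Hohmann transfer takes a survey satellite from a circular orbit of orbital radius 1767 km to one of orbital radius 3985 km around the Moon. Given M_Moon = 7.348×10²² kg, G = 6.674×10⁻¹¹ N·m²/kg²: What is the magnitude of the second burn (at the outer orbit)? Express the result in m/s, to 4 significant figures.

Δv ≈ 239.8 m/s

μ = GM = 6.674×10⁻¹¹ × 7.348×10²² = 4.904×10¹² m³/s².
r₁ = 1767 km = 1.767×10⁶ m.
r₂ = 3985 km = 3.985×10⁶ m.
Transfer ellipse a_t = (r₁ + r₂)/2 = 2.876×10⁶ m.
At r₁: circular v_c1 = √(μ/r₁) = 1666 m/s; transfer-perilune v_p = √[μ(2/r₁ − 1/a_t)] = 1961 m/s.
At r₂: circular v_c2 = √(μ/r₂) = 1109 m/s; transfer-apolune v_a = √[μ(2/r₂ − 1/a_t)] = 869.5 m/s.
Δv₂ = v_c2 − v_a = 239.8 m/s.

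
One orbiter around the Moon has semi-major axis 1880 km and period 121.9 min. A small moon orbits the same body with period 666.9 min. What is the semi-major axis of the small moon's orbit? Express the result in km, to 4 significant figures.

Kepler's third law: a³ ∝ T², so a₂ = a₁ (T₂/T₁)^(2/3).
T₂/T₁ = 5.471, (T₂/T₁)^(2/3) = 3.105.
a₂ = 1880 × 3.105 = 5837 km.

a₂ ≈ 5837 km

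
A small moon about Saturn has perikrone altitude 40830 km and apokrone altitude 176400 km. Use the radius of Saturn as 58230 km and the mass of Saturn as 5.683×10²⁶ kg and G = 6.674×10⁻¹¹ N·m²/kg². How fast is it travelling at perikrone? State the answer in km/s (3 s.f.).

μ = GM = 6.674×10⁻¹¹ × 5.683×10²⁶ = 3.793×10¹⁶ m³/s².
r_p = 58230 + 40830 = 99060 km = 9.9060×10⁷ m.
r_a = 58230 + 176400 = 234630 km = 2.3463×10⁸ m.
Semi-major axis a = (r_p + r_a)/2 = 1.6684×10⁵ km = 1.668×10⁸ m.
Vis-viva: v² = μ(2/r − 1/a) = 3.793×10¹⁶ × (2.019×10⁻⁸ − 5.994×10⁻⁹) = 5.384×10⁸ m²/s².
v = 23200 m/s = 23.20 km/s.

v ≈ 23.2 km/s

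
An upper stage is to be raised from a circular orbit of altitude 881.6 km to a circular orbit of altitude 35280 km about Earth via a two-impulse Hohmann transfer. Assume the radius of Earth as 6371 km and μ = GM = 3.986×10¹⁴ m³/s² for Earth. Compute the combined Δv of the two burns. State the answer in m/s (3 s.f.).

Δv_total ≈ 3670 m/s

r₁ = 6371 + 881.6 = 7252.6 km = 7.2526×10⁶ m.
r₂ = 6371 + 35280 = 41651 km = 4.1651×10⁷ m.
Transfer ellipse a_t = (r₁ + r₂)/2 = 2.445×10⁷ m.
At r₁: circular v_c1 = √(μ/r₁) = 7413 m/s; transfer-perigee v_p = √[μ(2/r₁ − 1/a_t)] = 9676 m/s.
Δv₁ = v_p − v_c1 = 2262 m/s.
At r₂: circular v_c2 = √(μ/r₂) = 3094 m/s; transfer-apogee v_a = √[μ(2/r₂ − 1/a_t)] = 1685 m/s.
Δv₂ = v_c2 − v_a = 1409 m/s.
Total Δv = Δv₁ + Δv₂ = 3671 m/s.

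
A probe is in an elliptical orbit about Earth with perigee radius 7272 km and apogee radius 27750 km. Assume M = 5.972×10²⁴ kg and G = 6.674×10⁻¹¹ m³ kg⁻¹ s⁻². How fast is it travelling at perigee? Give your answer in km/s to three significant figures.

v ≈ 9.32 km/s

μ = GM = 6.674×10⁻¹¹ × 5.972×10²⁴ = 3.986×10¹⁴ m³/s².
Semi-major axis a = (r_p + r_a)/2 = 17511 km = 1.751×10⁷ m.
Vis-viva: v² = μ(2/r − 1/a) = 3.986×10¹⁴ × (2.750×10⁻⁷ − 5.711×10⁻⁸) = 8.686×10⁷ m²/s².
v = 9320 m/s = 9.320 km/s.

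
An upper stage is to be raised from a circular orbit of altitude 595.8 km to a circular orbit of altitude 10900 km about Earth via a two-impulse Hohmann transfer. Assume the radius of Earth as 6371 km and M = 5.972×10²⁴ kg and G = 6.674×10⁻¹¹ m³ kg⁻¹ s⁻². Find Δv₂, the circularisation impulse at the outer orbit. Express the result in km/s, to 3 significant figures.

μ = GM = 6.674×10⁻¹¹ × 5.972×10²⁴ = 3.986×10¹⁴ m³/s².
r₁ = 6371 + 595.8 = 6966.8 km = 6.9668×10⁶ m.
r₂ = 6371 + 10900 = 17271 km = 1.7271×10⁷ m.
Transfer ellipse a_t = (r₁ + r₂)/2 = 1.212×10⁷ m.
At r₁: circular v_c1 = √(μ/r₁) = 7564 m/s; transfer-perigee v_p = √[μ(2/r₁ − 1/a_t)] = 9029 m/s.
At r₂: circular v_c2 = √(μ/r₂) = 4804 m/s; transfer-apogee v_a = √[μ(2/r₂ − 1/a_t)] = 3642 m/s.
Δv₂ = v_c2 − v_a = 1162 m/s.
= 1.162 km/s.

Δv ≈ 1.16 km/s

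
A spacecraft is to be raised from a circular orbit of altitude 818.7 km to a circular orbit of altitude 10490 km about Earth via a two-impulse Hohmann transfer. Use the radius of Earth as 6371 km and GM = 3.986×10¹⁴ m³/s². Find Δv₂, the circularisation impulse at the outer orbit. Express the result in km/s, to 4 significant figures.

Δv ≈ 1.103 km/s

r₁ = 6371 + 818.7 = 7189.7 km = 7.1897×10⁶ m.
r₂ = 6371 + 10490 = 16861 km = 1.6861×10⁷ m.
Transfer ellipse a_t = (r₁ + r₂)/2 = 1.203×10⁷ m.
At r₁: circular v_c1 = √(μ/r₁) = 7446 m/s; transfer-perigee v_p = √[μ(2/r₁ − 1/a_t)] = 8817 m/s.
At r₂: circular v_c2 = √(μ/r₂) = 4862 m/s; transfer-apogee v_a = √[μ(2/r₂ − 1/a_t)] = 3760 m/s.
Δv₂ = v_c2 − v_a = 1103 m/s.
= 1.103 km/s.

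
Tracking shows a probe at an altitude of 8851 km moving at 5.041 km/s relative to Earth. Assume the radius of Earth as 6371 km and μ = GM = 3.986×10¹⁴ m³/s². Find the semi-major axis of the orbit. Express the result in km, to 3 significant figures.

a ≈ 14800 km

r = 6371 + 8851 = 15222 km = 1.522×10⁷ m.
Specific orbital energy ε = v²/2 − μ/r = (5041)²/2 − 3.986×10¹⁴/1.522×10⁷ = -1.348×10⁷ J/kg.
Since ε = −μ/(2a), a = −μ/(2ε) = 1.478×10⁷ m = 14785 km.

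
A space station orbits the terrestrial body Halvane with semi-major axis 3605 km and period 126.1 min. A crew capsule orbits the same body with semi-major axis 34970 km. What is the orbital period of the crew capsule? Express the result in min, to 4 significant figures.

Kepler's third law: T² ∝ a³, so T₂ = T₁ (a₂/a₁)^(3/2).
a₂/a₁ = 9.700, (a₂/a₁)^(3/2) = 30.21.
T₂ = 126.1 × 30.21 = 3810 min.

T₂ ≈ 3810 min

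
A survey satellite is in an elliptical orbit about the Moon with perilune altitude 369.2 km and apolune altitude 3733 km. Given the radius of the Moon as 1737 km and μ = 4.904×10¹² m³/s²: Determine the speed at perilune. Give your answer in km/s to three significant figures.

r_p = 1737 + 369.2 = 2106.2 km = 2.1062×10⁶ m.
r_a = 1737 + 3733 = 5470.0 km = 5.4700×10⁶ m.
Semi-major axis a = (r_p + r_a)/2 = 3788.1 km = 3.788×10⁶ m.
Vis-viva: v² = μ(2/r − 1/a) = 4.904×10¹² × (9.496×10⁻⁷ − 2.640×10⁻⁷) = 3.362×10⁶ m²/s².
v = 1834 m/s = 1.834 km/s.

v ≈ 1.83 km/s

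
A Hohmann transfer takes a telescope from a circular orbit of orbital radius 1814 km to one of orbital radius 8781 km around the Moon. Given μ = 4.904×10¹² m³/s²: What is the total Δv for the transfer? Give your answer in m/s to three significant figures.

r₁ = 1814 km = 1.814×10⁶ m.
r₂ = 8781 km = 8.781×10⁶ m.
Transfer ellipse a_t = (r₁ + r₂)/2 = 5.298×10⁶ m.
At r₁: circular v_c1 = √(μ/r₁) = 1644 m/s; transfer-perilune v_p = √[μ(2/r₁ − 1/a_t)] = 2117 m/s.
Δv₁ = v_p − v_c1 = 472.7 m/s.
At r₂: circular v_c2 = √(μ/r₂) = 747.3 m/s; transfer-apolune v_a = √[μ(2/r₂ − 1/a_t)] = 437.3 m/s.
Δv₂ = v_c2 − v_a = 310.0 m/s.
Total Δv = Δv₁ + Δv₂ = 782.7 m/s.

Δv_total ≈ 783 m/s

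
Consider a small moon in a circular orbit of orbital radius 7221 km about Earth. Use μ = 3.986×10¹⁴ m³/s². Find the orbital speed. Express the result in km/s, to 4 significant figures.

v ≈ 7.430 km/s

r = 7221 km = 7.221×10⁶ m.
For a circular orbit v = √(μ/r) = √(3.986×10¹⁴ / 7.221×10⁶) = √(5.520×10⁷) = 7430 m/s.
That is 7.430 km/s.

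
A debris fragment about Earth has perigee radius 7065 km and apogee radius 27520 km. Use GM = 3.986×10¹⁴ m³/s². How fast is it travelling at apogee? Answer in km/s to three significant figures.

Semi-major axis a = (r_p + r_a)/2 = 17292 km = 1.729×10⁷ m.
Vis-viva: v² = μ(2/r − 1/a) = 3.986×10¹⁴ × (7.267×10⁻⁸ − 5.783×10⁻⁸) = 5.918×10⁶ m²/s².
v = 2433 m/s = 2.433 km/s.

v ≈ 2.43 km/s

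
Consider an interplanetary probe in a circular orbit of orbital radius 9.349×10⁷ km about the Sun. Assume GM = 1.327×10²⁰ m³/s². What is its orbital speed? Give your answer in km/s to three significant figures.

r = 9.349×10⁷ km = 9.349×10¹⁰ m.
For a circular orbit v = √(μ/r) = √(1.327×10²⁰ / 9.349×10¹⁰) = √(1.419×10⁹) = 37670 m/s.
That is 37.67 km/s.

v ≈ 37.7 km/s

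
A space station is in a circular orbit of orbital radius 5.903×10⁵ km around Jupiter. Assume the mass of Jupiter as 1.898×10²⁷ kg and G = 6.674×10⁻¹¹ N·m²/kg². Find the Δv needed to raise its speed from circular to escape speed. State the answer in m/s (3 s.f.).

μ = GM = 6.674×10⁻¹¹ × 1.898×10²⁷ = 1.267×10¹⁷ m³/s².
r = 5.903×10⁵ km = 5.903×10⁸ m.
Circular speed v_c = √(μ/r) = 14650 m/s.
Escape speed v_esc = √(2μ/r) = √2 × v_c = 20720 m/s.
Δv = v_esc − v_c = 6068 m/s.

Δv ≈ 6070 m/s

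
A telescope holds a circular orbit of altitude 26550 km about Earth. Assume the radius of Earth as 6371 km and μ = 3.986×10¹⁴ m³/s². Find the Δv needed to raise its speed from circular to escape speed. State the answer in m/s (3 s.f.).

r = 6371 + 26550 = 32921 km = 3.2921×10⁷ m.
Circular speed v_c = √(μ/r) = 3480 m/s.
Escape speed v_esc = √(2μ/r) = √2 × v_c = 4921 m/s.
Δv = v_esc − v_c = 1441 m/s.

Δv ≈ 1440 m/s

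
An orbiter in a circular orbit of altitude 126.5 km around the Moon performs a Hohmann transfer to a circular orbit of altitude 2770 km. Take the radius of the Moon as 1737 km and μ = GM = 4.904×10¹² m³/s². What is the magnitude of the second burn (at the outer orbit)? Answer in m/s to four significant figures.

r₁ = 1737 + 126.5 = 1863.5 km = 1.8635×10⁶ m.
r₂ = 1737 + 2770 = 4507.0 km = 4.5070×10⁶ m.
Transfer ellipse a_t = (r₁ + r₂)/2 = 3.185×10⁶ m.
At r₁: circular v_c1 = √(μ/r₁) = 1622 m/s; transfer-perilune v_p = √[μ(2/r₁ − 1/a_t)] = 1930 m/s.
At r₂: circular v_c2 = √(μ/r₂) = 1043 m/s; transfer-apolune v_a = √[μ(2/r₂ − 1/a_t)] = 797.9 m/s.
Δv₂ = v_c2 − v_a = 245.3 m/s.

Δv ≈ 245.3 m/s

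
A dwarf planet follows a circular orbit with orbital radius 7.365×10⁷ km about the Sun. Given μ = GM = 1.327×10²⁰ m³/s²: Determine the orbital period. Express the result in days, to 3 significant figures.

r = 7.365×10⁷ km = 7.365×10¹⁰ m.
Kepler's third law: T = 2π√(r³/μ) = 2π√((7.365×10¹⁰)³ / 1.327×10²⁰).
r³/μ = 3.011×10¹² s², so T = 2π × 1.735×10⁶ = 1.090×10⁷ s.
Converting: 1.090×10⁷ s ÷ 86400 = 126.2 days.

T ≈ 126 days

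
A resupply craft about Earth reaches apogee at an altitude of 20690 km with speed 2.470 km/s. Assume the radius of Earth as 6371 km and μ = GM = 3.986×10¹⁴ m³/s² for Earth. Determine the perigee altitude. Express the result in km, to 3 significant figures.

perigee altitude ≈ 697 km

r_a = 6371 + 20690 = 27061 km = 2.706×10⁷ m.
Specific energy ε = v²/2 − μ/r = -1.168×10⁷ J/kg, so a = −μ/(2ε) = 1.706×10⁷ m.
The apsides satisfy r_p + r_a = 2a, so the perigee radius is 2a − r_a = 7.068×10⁶ m = 7067.9 km.
Perigee altitude = 7067.9 − 6371 = 696.95 km.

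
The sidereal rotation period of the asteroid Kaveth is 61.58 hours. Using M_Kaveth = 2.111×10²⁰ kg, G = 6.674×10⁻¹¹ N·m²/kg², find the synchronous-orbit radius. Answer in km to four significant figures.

r_sync ≈ 2598 km

μ = GM = 6.674×10⁻¹¹ × 2.111×10²⁰ = 1.409×10¹⁰ m³/s².
T = 61.58 hours = 2.217×10⁵ s.
A synchronous orbit has period T, so by Kepler's third law a = (μT²/4π²)^(1/3).
μT²/4π² = 1.409×10¹⁰ × (2.217×10⁵)² / 39.48 = 1.754×10¹⁹ m³.
a = 2.598×10⁶ m = 2598.2 km.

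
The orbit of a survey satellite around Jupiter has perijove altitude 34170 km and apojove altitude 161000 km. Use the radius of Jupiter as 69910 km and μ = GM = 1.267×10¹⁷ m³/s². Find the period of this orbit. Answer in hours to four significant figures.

r_p = 69910 + 34170 = 104080 km = 1.0408×10⁸ m.
r_a = 69910 + 161000 = 230910 km = 2.3091×10⁸ m.
Semi-major axis a = (r_p + r_a)/2 = (1.0408×10⁵ + 2.3091×10⁵)/2 = 1.6750×10⁵ km = 1.675×10⁸ m.
By Kepler's third law T = 2π√(a³/μ) = 2π × 6.090×10³ = 3.826×10⁴ s.
= 10.63 hours.

T ≈ 10.63 hours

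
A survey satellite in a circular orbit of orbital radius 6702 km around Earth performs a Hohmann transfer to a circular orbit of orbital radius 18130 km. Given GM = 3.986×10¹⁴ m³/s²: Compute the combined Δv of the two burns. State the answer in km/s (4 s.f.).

Δv_total ≈ 2.851 km/s

r₁ = 6702 km = 6.702×10⁶ m.
r₂ = 18130 km = 1.813×10⁷ m.
Transfer ellipse a_t = (r₁ + r₂)/2 = 1.242×10⁷ m.
At r₁: circular v_c1 = √(μ/r₁) = 7712 m/s; transfer-perigee v_p = √[μ(2/r₁ − 1/a_t)] = 9319 m/s.
Δv₁ = v_p − v_c1 = 1607 m/s.
At r₂: circular v_c2 = √(μ/r₂) = 4689 m/s; transfer-apogee v_a = √[μ(2/r₂ − 1/a_t)] = 3445 m/s.
Δv₂ = v_c2 − v_a = 1244 m/s.
Total Δv = Δv₁ + Δv₂ = 2851 m/s = 2.851 km/s.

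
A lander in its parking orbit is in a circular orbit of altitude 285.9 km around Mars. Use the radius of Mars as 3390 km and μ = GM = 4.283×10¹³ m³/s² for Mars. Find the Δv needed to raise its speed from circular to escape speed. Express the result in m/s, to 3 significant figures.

r = 3390 + 285.9 = 3675.9 km = 3.6759×10⁶ m.
Circular speed v_c = √(μ/r) = 3413 m/s.
Escape speed v_esc = √(2μ/r) = √2 × v_c = 4827 m/s.
Δv = v_esc − v_c = 1414 m/s.

Δv ≈ 1410 m/s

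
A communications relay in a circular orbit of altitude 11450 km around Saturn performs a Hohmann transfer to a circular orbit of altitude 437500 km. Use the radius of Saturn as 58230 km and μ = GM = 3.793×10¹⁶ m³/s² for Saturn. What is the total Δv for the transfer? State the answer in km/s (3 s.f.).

r₁ = 58230 + 11450 = 69680 km = 6.9680×10⁷ m.
r₂ = 58230 + 437500 = 495730 km = 4.9573×10⁸ m.
Transfer ellipse a_t = (r₁ + r₂)/2 = 2.827×10⁸ m.
At r₁: circular v_c1 = √(μ/r₁) = 23330 m/s; transfer-perikrone v_p = √[μ(2/r₁ − 1/a_t)] = 30900 m/s.
Δv₁ = v_p − v_c1 = 7564 m/s.
At r₂: circular v_c2 = √(μ/r₂) = 8747 m/s; transfer-apokrone v_a = √[μ(2/r₂ − 1/a_t)] = 4343 m/s.
Δv₂ = v_c2 − v_a = 4405 m/s.
Total Δv = Δv₁ + Δv₂ = 11970 m/s = 11.97 km/s.

Δv_total ≈ 12.0 km/s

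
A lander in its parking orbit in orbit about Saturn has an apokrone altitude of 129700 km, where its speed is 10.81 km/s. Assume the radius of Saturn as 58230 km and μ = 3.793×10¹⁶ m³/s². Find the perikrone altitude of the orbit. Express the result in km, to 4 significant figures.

r_a = 58230 + 129700 = 1.8793×10⁵ km = 1.879×10⁸ m.
Specific energy ε = v²/2 − μ/r = -1.434×10⁸ J/kg, so a = −μ/(2ε) = 1.323×10⁸ m.
The apsides satisfy r_p + r_a = 2a, so the perikrone radius is 2a − r_a = 7.657×10⁷ m = 76570 km.
Perikrone altitude = 76570 − 58230 = 18340 km.

perikrone altitude ≈ 18340 km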